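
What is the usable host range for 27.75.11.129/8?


Network: 27.0.0.0
Broadcast: 27.255.255.255
First usable = network + 1
Last usable = broadcast - 1
Range: 27.0.0.1 to 27.255.255.254


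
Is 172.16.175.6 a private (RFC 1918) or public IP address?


RFC 1918 private ranges:
  10.0.0.0/8 (10.0.0.0 - 10.255.255.255)
  172.16.0.0/12 (172.16.0.0 - 172.31.255.255)
  192.168.0.0/16 (192.168.0.0 - 192.168.255.255)
Private (in 172.16.0.0/12)


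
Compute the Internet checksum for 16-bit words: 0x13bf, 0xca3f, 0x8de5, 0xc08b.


Sum all words (with carry folding):
+ 0x13bf = 0x13bf
+ 0xca3f = 0xddfe
+ 0x8de5 = 0x6be4
+ 0xc08b = 0x2c70
One's complement: ~0x2c70
Checksum = 0xd38f


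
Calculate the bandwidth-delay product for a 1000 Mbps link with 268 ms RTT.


BDP = bandwidth * RTT
= 1000 Mbps * 268 ms
= 1000 * 1e6 * 268 / 1000 bits
= 268000000 bits
= 33500000 bytes
= 32714.8438 KB
BDP = 268000000 bits (33500000 bytes)


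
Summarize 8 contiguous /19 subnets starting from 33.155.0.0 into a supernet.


Original prefix: /19
Number of subnets: 8 = 2^3
New prefix = 19 - 3 = 16
Supernet: 33.155.0.0/16


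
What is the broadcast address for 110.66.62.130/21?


Network: 110.66.56.0/21
Host bits = 11
Set all host bits to 1:
Broadcast: 110.66.63.255


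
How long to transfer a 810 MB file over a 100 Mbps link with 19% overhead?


Effective throughput = 100 * (1 - 19/100) = 81 Mbps
File size in Mb = 810 * 8 = 6480 Mb
Time = 6480 / 81
Time = 80 seconds


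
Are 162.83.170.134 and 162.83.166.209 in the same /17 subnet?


Mask: 255.255.128.0
162.83.170.134 AND mask = 162.83.128.0
162.83.166.209 AND mask = 162.83.128.0
Yes, same subnet (162.83.128.0)


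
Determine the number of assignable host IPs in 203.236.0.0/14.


Host bits = 32 - 14 = 18
Total addresses = 2^18 = 262144
Usable = total - 2 (network and broadcast)
Usable hosts: 262142


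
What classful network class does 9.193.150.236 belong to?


First octet: 9
Binary: 00001001
0xxxxxxx -> Class A (1-126)
Class A, default mask 255.0.0.0 (/8)


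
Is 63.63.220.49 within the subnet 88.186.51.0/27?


Subnet network: 88.186.51.0
Test IP AND mask: 63.63.220.32
No, 63.63.220.49 is not in 88.186.51.0/27


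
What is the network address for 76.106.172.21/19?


IP:   01001100.01101010.10101100.00010101
Mask: 11111111.11111111.11100000.00000000
AND operation:
Net:  01001100.01101010.10100000.00000000
Network: 76.106.160.0/19


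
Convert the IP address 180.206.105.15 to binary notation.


180 = 10110100
206 = 11001110
105 = 01101001
15 = 00001111
Binary: 10110100.11001110.01101001.00001111


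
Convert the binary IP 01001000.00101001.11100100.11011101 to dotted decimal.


01001000 = 72
00101001 = 41
11100100 = 228
11011101 = 221
IP: 72.41.228.221


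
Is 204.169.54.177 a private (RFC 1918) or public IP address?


RFC 1918 private ranges:
  10.0.0.0/8 (10.0.0.0 - 10.255.255.255)
  172.16.0.0/12 (172.16.0.0 - 172.31.255.255)
  192.168.0.0/16 (192.168.0.0 - 192.168.255.255)
Public (not in any RFC 1918 range)


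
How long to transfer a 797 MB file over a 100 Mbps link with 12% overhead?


Effective throughput = 100 * (1 - 12/100) = 88 Mbps
File size in Mb = 797 * 8 = 6376 Mb
Time = 6376 / 88
Time = 72.4545 seconds


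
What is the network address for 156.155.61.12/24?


IP:   10011100.10011011.00111101.00001100
Mask: 11111111.11111111.11111111.00000000
AND operation:
Net:  10011100.10011011.00111101.00000000
Network: 156.155.61.0/24


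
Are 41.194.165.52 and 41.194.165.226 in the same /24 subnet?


Mask: 255.255.255.0
41.194.165.52 AND mask = 41.194.165.0
41.194.165.226 AND mask = 41.194.165.0
Yes, same subnet (41.194.165.0)


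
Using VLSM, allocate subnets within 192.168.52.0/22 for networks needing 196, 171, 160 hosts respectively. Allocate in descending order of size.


196 hosts -> /24 (254 usable): 192.168.52.0/24
171 hosts -> /24 (254 usable): 192.168.53.0/24
160 hosts -> /24 (254 usable): 192.168.54.0/24
Allocation: 192.168.52.0/24 (196 hosts, 254 usable); 192.168.53.0/24 (171 hosts, 254 usable); 192.168.54.0/24 (160 hosts, 254 usable)


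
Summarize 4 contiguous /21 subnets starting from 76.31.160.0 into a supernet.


Original prefix: /21
Number of subnets: 4 = 2^2
New prefix = 21 - 2 = 19
Supernet: 76.31.160.0/19


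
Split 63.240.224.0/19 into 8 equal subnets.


New prefix = 19 + 3 = 22
Each subnet has 1024 addresses
  63.240.224.0/22
  63.240.228.0/22
  63.240.232.0/22
  63.240.236.0/22
  63.240.240.0/22
  63.240.244.0/22
  63.240.248.0/22
  63.240.252.0/22
Subnets: 63.240.224.0/22, 63.240.228.0/22, 63.240.232.0/22, 63.240.236.0/22, 63.240.240.0/22, 63.240.244.0/22, 63.240.248.0/22, 63.240.252.0/22


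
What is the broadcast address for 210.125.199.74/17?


Network: 210.125.128.0/17
Host bits = 15
Set all host bits to 1:
Broadcast: 210.125.255.255


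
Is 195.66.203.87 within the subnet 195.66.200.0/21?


Subnet network: 195.66.200.0
Test IP AND mask: 195.66.200.0
Yes, 195.66.203.87 is in 195.66.200.0/21


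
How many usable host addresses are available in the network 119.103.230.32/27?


Host bits = 32 - 27 = 5
Total addresses = 2^5 = 32
Usable = total - 2 (network and broadcast)
Usable hosts: 30


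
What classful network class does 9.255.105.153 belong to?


First octet: 9
Binary: 00001001
0xxxxxxx -> Class A (1-126)
Class A, default mask 255.0.0.0 (/8)


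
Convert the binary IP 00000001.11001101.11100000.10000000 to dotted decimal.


00000001 = 1
11001101 = 205
11100000 = 224
10000000 = 128
IP: 1.205.224.128


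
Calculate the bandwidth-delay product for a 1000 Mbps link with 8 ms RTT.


BDP = bandwidth * RTT
= 1000 Mbps * 8 ms
= 1000 * 1e6 * 8 / 1000 bits
= 8000000 bits
= 1000000 bytes
= 976.5625 KB
BDP = 8000000 bits (1000000 bytes)


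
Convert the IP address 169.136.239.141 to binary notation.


169 = 10101001
136 = 10001000
239 = 11101111
141 = 10001101
Binary: 10101001.10001000.11101111.10001101


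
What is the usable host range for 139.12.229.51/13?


Network: 139.8.0.0
Broadcast: 139.15.255.255
First usable = network + 1
Last usable = broadcast - 1
Range: 139.8.0.1 to 139.15.255.254


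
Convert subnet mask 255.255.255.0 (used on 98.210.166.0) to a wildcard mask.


Subnet mask: 255.255.255.0
Wildcard = 255.255.255.255 - subnet mask
255 - 255 = 0
255 - 255 = 0
255 - 255 = 0
255 - 0 = 255
Wildcard: 0.0.0.255


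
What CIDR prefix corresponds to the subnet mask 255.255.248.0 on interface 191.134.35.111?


Binary: 11111111.11111111.11111000.00000000
Count leading 1s
Prefix: /21


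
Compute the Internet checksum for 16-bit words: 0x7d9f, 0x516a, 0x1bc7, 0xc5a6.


Sum all words (with carry folding):
+ 0x7d9f = 0x7d9f
+ 0x516a = 0xcf09
+ 0x1bc7 = 0xead0
+ 0xc5a6 = 0xb077
One's complement: ~0xb077
Checksum = 0x4f88


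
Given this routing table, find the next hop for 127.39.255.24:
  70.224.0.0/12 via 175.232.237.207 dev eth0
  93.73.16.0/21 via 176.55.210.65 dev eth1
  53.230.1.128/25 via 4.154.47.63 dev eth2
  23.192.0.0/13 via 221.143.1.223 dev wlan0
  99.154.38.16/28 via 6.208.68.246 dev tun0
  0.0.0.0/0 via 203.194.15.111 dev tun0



Longest prefix match for 127.39.255.24:
  /12 70.224.0.0: no
  /21 93.73.16.0: no
  /25 53.230.1.128: no
  /13 23.192.0.0: no
  /28 99.154.38.16: no
  /0 0.0.0.0: MATCH
Selected: next-hop 203.194.15.111 via tun0 (matched /0)


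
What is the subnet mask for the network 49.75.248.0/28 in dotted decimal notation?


/28 means 28 network bits, 4 host bits
Binary: 11111111111111111111111111110000
Mask: 255.255.255.240


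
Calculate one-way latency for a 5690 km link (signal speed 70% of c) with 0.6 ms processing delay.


Speed = 0.7 * 3e5 km/s = 210000 km/s
Propagation delay = 5690 / 210000 = 0.0271 s = 27.0952 ms
Processing delay = 0.6 ms
Total one-way latency = 27.6952 ms


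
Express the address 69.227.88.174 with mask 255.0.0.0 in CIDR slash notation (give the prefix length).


Binary: 11111111.00000000.00000000.00000000
Count leading 1s
Prefix: /8


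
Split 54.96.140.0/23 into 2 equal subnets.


New prefix = 23 + 1 = 24
Each subnet has 256 addresses
  54.96.140.0/24
  54.96.141.0/24
Subnets: 54.96.140.0/24, 54.96.141.0/24


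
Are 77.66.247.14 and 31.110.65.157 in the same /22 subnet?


Mask: 255.255.252.0
77.66.247.14 AND mask = 77.66.244.0
31.110.65.157 AND mask = 31.110.64.0
No, different subnets (77.66.244.0 vs 31.110.64.0)


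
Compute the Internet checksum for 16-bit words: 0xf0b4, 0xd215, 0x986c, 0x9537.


Sum all words (with carry folding):
+ 0xf0b4 = 0xf0b4
+ 0xd215 = 0xc2ca
+ 0x986c = 0x5b37
+ 0x9537 = 0xf06e
One's complement: ~0xf06e
Checksum = 0x0f91


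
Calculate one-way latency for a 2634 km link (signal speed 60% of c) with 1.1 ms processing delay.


Speed = 0.6 * 3e5 km/s = 180000 km/s
Propagation delay = 2634 / 180000 = 0.0146 s = 14.6333 ms
Processing delay = 1.1 ms
Total one-way latency = 15.7333 ms


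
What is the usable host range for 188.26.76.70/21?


Network: 188.26.72.0
Broadcast: 188.26.79.255
First usable = network + 1
Last usable = broadcast - 1
Range: 188.26.72.1 to 188.26.79.254


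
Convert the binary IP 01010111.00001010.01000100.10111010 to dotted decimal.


01010111 = 87
00001010 = 10
01000100 = 68
10111010 = 186
IP: 87.10.68.186


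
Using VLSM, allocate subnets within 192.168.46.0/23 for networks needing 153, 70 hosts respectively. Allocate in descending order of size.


153 hosts -> /24 (254 usable): 192.168.46.0/24
70 hosts -> /25 (126 usable): 192.168.47.0/25
Allocation: 192.168.46.0/24 (153 hosts, 254 usable); 192.168.47.0/25 (70 hosts, 126 usable)


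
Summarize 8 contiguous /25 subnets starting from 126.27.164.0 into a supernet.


Original prefix: /25
Number of subnets: 8 = 2^3
New prefix = 25 - 3 = 22
Supernet: 126.27.164.0/22


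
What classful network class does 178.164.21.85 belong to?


First octet: 178
Binary: 10110010
10xxxxxx -> Class B (128-191)
Class B, default mask 255.255.0.0 (/16)


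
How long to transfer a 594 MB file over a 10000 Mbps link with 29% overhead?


Effective throughput = 10000 * (1 - 29/100) = 7100 Mbps
File size in Mb = 594 * 8 = 4752 Mb
Time = 4752 / 7100
Time = 0.6693 seconds


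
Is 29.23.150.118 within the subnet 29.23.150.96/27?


Subnet network: 29.23.150.96
Test IP AND mask: 29.23.150.96
Yes, 29.23.150.118 is in 29.23.150.96/27


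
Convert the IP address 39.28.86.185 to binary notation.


39 = 00100111
28 = 00011100
86 = 01010110
185 = 10111001
Binary: 00100111.00011100.01010110.10111001


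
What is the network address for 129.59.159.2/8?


IP:   10000001.00111011.10011111.00000010
Mask: 11111111.00000000.00000000.00000000
AND operation:
Net:  10000001.00000000.00000000.00000000
Network: 129.0.0.0/8


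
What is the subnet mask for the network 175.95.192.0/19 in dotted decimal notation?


/19 means 19 network bits, 13 host bits
Binary: 11111111111111111110000000000000
Mask: 255.255.224.0


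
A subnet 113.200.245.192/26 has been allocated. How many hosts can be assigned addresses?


Host bits = 32 - 26 = 6
Total addresses = 2^6 = 64
Usable = total - 2 (network and broadcast)
Usable hosts: 62


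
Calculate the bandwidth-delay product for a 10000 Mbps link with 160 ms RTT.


BDP = bandwidth * RTT
= 10000 Mbps * 160 ms
= 10000 * 1e6 * 160 / 1000 bits
= 1600000000 bits
= 200000000 bytes
= 195312.5 KB
BDP = 1600000000 bits (200000000 bytes)


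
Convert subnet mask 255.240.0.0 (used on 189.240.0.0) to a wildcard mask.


Subnet mask: 255.240.0.0
Wildcard = 255.255.255.255 - subnet mask
255 - 255 = 0
255 - 240 = 15
255 - 0 = 255
255 - 0 = 255
Wildcard: 0.15.255.255


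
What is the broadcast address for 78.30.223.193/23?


Network: 78.30.222.0/23
Host bits = 9
Set all host bits to 1:
Broadcast: 78.30.223.255


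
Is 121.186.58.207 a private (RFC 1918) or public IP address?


RFC 1918 private ranges:
  10.0.0.0/8 (10.0.0.0 - 10.255.255.255)
  172.16.0.0/12 (172.16.0.0 - 172.31.255.255)
  192.168.0.0/16 (192.168.0.0 - 192.168.255.255)
Public (not in any RFC 1918 range)


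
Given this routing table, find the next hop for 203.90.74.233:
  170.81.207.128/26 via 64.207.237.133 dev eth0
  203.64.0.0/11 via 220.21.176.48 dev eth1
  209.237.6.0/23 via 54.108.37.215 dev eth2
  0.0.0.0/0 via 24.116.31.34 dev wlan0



Longest prefix match for 203.90.74.233:
  /26 170.81.207.128: no
  /11 203.64.0.0: MATCH
  /23 209.237.6.0: no
  /0 0.0.0.0: MATCH
Selected: next-hop 220.21.176.48 via eth1 (matched /11)


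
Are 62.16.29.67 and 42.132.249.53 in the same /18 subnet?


Mask: 255.255.192.0
62.16.29.67 AND mask = 62.16.0.0
42.132.249.53 AND mask = 42.132.192.0
No, different subnets (62.16.0.0 vs 42.132.192.0)


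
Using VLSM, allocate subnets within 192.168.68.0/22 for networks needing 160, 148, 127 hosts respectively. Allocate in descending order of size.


160 hosts -> /24 (254 usable): 192.168.68.0/24
148 hosts -> /24 (254 usable): 192.168.69.0/24
127 hosts -> /24 (254 usable): 192.168.70.0/24
Allocation: 192.168.68.0/24 (160 hosts, 254 usable); 192.168.69.0/24 (148 hosts, 254 usable); 192.168.70.0/24 (127 hosts, 254 usable)


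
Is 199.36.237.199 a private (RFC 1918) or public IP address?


RFC 1918 private ranges:
  10.0.0.0/8 (10.0.0.0 - 10.255.255.255)
  172.16.0.0/12 (172.16.0.0 - 172.31.255.255)
  192.168.0.0/16 (192.168.0.0 - 192.168.255.255)
Public (not in any RFC 1918 range)


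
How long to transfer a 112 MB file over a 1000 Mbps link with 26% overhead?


Effective throughput = 1000 * (1 - 26/100) = 740 Mbps
File size in Mb = 112 * 8 = 896 Mb
Time = 896 / 740
Time = 1.2108 seconds


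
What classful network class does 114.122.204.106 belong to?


First octet: 114
Binary: 01110010
0xxxxxxx -> Class A (1-126)
Class A, default mask 255.0.0.0 (/8)


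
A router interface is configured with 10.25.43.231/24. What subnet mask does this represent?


/24 means 24 network bits, 8 host bits
Binary: 11111111111111111111111100000000
Mask: 255.255.255.0


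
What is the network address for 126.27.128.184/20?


IP:   01111110.00011011.10000000.10111000
Mask: 11111111.11111111.11110000.00000000
AND operation:
Net:  01111110.00011011.10000000.00000000
Network: 126.27.128.0/20


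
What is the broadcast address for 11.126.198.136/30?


Network: 11.126.198.136/30
Host bits = 2
Set all host bits to 1:
Broadcast: 11.126.198.139


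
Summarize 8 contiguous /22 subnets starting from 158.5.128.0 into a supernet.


Original prefix: /22
Number of subnets: 8 = 2^3
New prefix = 22 - 3 = 19
Supernet: 158.5.128.0/19


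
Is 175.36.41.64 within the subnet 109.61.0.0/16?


Subnet network: 109.61.0.0
Test IP AND mask: 175.36.0.0
No, 175.36.41.64 is not in 109.61.0.0/16


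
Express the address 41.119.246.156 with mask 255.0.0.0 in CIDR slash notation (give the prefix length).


Binary: 11111111.00000000.00000000.00000000
Count leading 1s
Prefix: /8


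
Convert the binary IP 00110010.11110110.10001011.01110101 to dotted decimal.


00110010 = 50
11110110 = 246
10001011 = 139
01110101 = 117
IP: 50.246.139.117


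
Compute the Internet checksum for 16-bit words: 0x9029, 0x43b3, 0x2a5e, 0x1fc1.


Sum all words (with carry folding):
+ 0x9029 = 0x9029
+ 0x43b3 = 0xd3dc
+ 0x2a5e = 0xfe3a
+ 0x1fc1 = 0x1dfc
One's complement: ~0x1dfc
Checksum = 0xe203


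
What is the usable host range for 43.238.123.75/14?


Network: 43.236.0.0
Broadcast: 43.239.255.255
First usable = network + 1
Last usable = broadcast - 1
Range: 43.236.0.1 to 43.239.255.254


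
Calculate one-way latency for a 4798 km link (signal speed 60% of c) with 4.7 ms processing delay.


Speed = 0.6 * 3e5 km/s = 180000 km/s
Propagation delay = 4798 / 180000 = 0.0267 s = 26.6556 ms
Processing delay = 4.7 ms
Total one-way latency = 31.3556 ms


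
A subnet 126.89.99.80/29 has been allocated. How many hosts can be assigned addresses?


Host bits = 32 - 29 = 3
Total addresses = 2^3 = 8
Usable = total - 2 (network and broadcast)
Usable hosts: 6


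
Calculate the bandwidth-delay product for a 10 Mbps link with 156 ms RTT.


BDP = bandwidth * RTT
= 10 Mbps * 156 ms
= 10 * 1e6 * 156 / 1000 bits
= 1560000 bits
= 195000 bytes
= 190.4297 KB
BDP = 1560000 bits (195000 bytes)


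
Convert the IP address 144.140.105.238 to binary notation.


144 = 10010000
140 = 10001100
105 = 01101001
238 = 11101110
Binary: 10010000.10001100.01101001.11101110


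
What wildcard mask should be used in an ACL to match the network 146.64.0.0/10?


Subnet mask: 255.192.0.0
Wildcard = 255.255.255.255 - subnet mask
255 - 255 = 0
255 - 192 = 63
255 - 0 = 255
255 - 0 = 255
Wildcard: 0.63.255.255


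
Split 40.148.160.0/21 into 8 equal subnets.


New prefix = 21 + 3 = 24
Each subnet has 256 addresses
  40.148.160.0/24
  40.148.161.0/24
  40.148.162.0/24
  40.148.163.0/24
  40.148.164.0/24
  40.148.165.0/24
  40.148.166.0/24
  40.148.167.0/24
Subnets: 40.148.160.0/24, 40.148.161.0/24, 40.148.162.0/24, 40.148.163.0/24, 40.148.164.0/24, 40.148.165.0/24, 40.148.166.0/24, 40.148.167.0/24


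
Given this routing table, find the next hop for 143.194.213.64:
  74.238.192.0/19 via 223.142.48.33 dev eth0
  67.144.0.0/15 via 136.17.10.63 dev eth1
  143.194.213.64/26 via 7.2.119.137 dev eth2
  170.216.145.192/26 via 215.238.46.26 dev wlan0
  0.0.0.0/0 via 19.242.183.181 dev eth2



Longest prefix match for 143.194.213.64:
  /19 74.238.192.0: no
  /15 67.144.0.0: no
  /26 143.194.213.64: MATCH
  /26 170.216.145.192: no
  /0 0.0.0.0: MATCH
Selected: next-hop 7.2.119.137 via eth2 (matched /26)


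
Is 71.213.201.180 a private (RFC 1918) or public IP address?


RFC 1918 private ranges:
  10.0.0.0/8 (10.0.0.0 - 10.255.255.255)
  172.16.0.0/12 (172.16.0.0 - 172.31.255.255)
  192.168.0.0/16 (192.168.0.0 - 192.168.255.255)
Public (not in any RFC 1918 range)


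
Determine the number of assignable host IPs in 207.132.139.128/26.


Host bits = 32 - 26 = 6
Total addresses = 2^6 = 64
Usable = total - 2 (network and broadcast)
Usable hosts: 62


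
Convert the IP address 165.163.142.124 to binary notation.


165 = 10100101
163 = 10100011
142 = 10001110
124 = 01111100
Binary: 10100101.10100011.10001110.01111100


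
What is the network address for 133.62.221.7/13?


IP:   10000101.00111110.11011101.00000111
Mask: 11111111.11111000.00000000.00000000
AND operation:
Net:  10000101.00111000.00000000.00000000
Network: 133.56.0.0/13


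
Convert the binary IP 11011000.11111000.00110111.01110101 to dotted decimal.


11011000 = 216
11111000 = 248
00110111 = 55
01110101 = 117
IP: 216.248.55.117


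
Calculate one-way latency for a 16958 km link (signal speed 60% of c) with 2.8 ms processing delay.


Speed = 0.6 * 3e5 km/s = 180000 km/s
Propagation delay = 16958 / 180000 = 0.0942 s = 94.2111 ms
Processing delay = 2.8 ms
Total one-way latency = 97.0111 ms


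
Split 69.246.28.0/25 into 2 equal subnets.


New prefix = 25 + 1 = 26
Each subnet has 64 addresses
  69.246.28.0/26
  69.246.28.64/26
Subnets: 69.246.28.0/26, 69.246.28.64/26


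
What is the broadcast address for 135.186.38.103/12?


Network: 135.176.0.0/12
Host bits = 20
Set all host bits to 1:
Broadcast: 135.191.255.255


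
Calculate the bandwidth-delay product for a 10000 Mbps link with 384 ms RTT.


BDP = bandwidth * RTT
= 10000 Mbps * 384 ms
= 10000 * 1e6 * 384 / 1000 bits
= 3840000000 bits
= 480000000 bytes
= 468750 KB
BDP = 3840000000 bits (480000000 bytes)


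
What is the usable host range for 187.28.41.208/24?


Network: 187.28.41.0
Broadcast: 187.28.41.255
First usable = network + 1
Last usable = broadcast - 1
Range: 187.28.41.1 to 187.28.41.254


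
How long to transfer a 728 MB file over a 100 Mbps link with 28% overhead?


Effective throughput = 100 * (1 - 28/100) = 72 Mbps
File size in Mb = 728 * 8 = 5824 Mb
Time = 5824 / 72
Time = 80.8889 seconds


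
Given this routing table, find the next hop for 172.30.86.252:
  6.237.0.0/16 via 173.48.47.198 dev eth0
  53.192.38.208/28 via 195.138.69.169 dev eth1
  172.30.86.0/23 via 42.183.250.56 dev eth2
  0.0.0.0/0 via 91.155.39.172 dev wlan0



Longest prefix match for 172.30.86.252:
  /16 6.237.0.0: no
  /28 53.192.38.208: no
  /23 172.30.86.0: MATCH
  /0 0.0.0.0: MATCH
Selected: next-hop 42.183.250.56 via eth2 (matched /23)


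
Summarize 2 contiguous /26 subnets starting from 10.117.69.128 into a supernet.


Original prefix: /26
Number of subnets: 2 = 2^1
New prefix = 26 - 1 = 25
Supernet: 10.117.69.128/25


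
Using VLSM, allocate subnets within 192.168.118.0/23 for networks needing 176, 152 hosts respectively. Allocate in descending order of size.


176 hosts -> /24 (254 usable): 192.168.118.0/24
152 hosts -> /24 (254 usable): 192.168.119.0/24
Allocation: 192.168.118.0/24 (176 hosts, 254 usable); 192.168.119.0/24 (152 hosts, 254 usable)


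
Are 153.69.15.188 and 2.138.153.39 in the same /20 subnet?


Mask: 255.255.240.0
153.69.15.188 AND mask = 153.69.0.0
2.138.153.39 AND mask = 2.138.144.0
No, different subnets (153.69.0.0 vs 2.138.144.0)


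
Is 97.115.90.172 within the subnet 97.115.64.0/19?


Subnet network: 97.115.64.0
Test IP AND mask: 97.115.64.0
Yes, 97.115.90.172 is in 97.115.64.0/19


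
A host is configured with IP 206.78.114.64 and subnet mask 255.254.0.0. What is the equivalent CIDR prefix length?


Binary: 11111111.11111110.00000000.00000000
Count leading 1s
Prefix: /15


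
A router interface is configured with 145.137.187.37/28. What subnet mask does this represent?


/28 means 28 network bits, 4 host bits
Binary: 11111111111111111111111111110000
Mask: 255.255.255.240


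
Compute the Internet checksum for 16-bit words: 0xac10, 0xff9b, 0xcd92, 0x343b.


Sum all words (with carry folding):
+ 0xac10 = 0xac10
+ 0xff9b = 0xabac
+ 0xcd92 = 0x793f
+ 0x343b = 0xad7a
One's complement: ~0xad7a
Checksum = 0x5285


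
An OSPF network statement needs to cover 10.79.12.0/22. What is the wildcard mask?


Subnet mask: 255.255.252.0
Wildcard = 255.255.255.255 - subnet mask
255 - 255 = 0
255 - 255 = 0
255 - 252 = 3
255 - 0 = 255
Wildcard: 0.0.3.255


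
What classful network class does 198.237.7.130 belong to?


First octet: 198
Binary: 11000110
110xxxxx -> Class C (192-223)
Class C, default mask 255.255.255.0 (/24)


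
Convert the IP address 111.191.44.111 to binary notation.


111 = 01101111
191 = 10111111
44 = 00101100
111 = 01101111
Binary: 01101111.10111111.00101100.01101111


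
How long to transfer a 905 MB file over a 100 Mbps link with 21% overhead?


Effective throughput = 100 * (1 - 21/100) = 79 Mbps
File size in Mb = 905 * 8 = 7240 Mb
Time = 7240 / 79
Time = 91.6456 seconds


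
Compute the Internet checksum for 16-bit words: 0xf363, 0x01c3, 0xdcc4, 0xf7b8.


Sum all words (with carry folding):
+ 0xf363 = 0xf363
+ 0x01c3 = 0xf526
+ 0xdcc4 = 0xd1eb
+ 0xf7b8 = 0xc9a4
One's complement: ~0xc9a4
Checksum = 0x365b


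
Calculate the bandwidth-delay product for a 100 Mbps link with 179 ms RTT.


BDP = bandwidth * RTT
= 100 Mbps * 179 ms
= 100 * 1e6 * 179 / 1000 bits
= 17900000 bits
= 2237500 bytes
= 2185.0586 KB
BDP = 17900000 bits (2237500 bytes)


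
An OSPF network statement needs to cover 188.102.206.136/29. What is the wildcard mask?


Subnet mask: 255.255.255.248
Wildcard = 255.255.255.255 - subnet mask
255 - 255 = 0
255 - 255 = 0
255 - 255 = 0
255 - 248 = 7
Wildcard: 0.0.0.7


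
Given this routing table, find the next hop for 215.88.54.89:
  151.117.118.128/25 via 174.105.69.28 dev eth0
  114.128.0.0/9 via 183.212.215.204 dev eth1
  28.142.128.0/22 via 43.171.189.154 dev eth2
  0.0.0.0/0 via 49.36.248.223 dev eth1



Longest prefix match for 215.88.54.89:
  /25 151.117.118.128: no
  /9 114.128.0.0: no
  /22 28.142.128.0: no
  /0 0.0.0.0: MATCH
Selected: next-hop 49.36.248.223 via eth1 (matched /0)


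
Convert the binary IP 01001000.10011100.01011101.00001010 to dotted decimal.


01001000 = 72
10011100 = 156
01011101 = 93
00001010 = 10
IP: 72.156.93.10


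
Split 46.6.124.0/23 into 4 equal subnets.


New prefix = 23 + 2 = 25
Each subnet has 128 addresses
  46.6.124.0/25
  46.6.124.128/25
  46.6.125.0/25
  46.6.125.128/25
Subnets: 46.6.124.0/25, 46.6.124.128/25, 46.6.125.0/25, 46.6.125.128/25


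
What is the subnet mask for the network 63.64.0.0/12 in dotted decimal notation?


/12 means 12 network bits, 20 host bits
Binary: 11111111111100000000000000000000
Mask: 255.240.0.0


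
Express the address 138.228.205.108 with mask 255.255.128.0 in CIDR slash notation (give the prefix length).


Binary: 11111111.11111111.10000000.00000000
Count leading 1s
Prefix: /17


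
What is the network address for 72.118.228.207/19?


IP:   01001000.01110110.11100100.11001111
Mask: 11111111.11111111.11100000.00000000
AND operation:
Net:  01001000.01110110.11100000.00000000
Network: 72.118.224.0/19


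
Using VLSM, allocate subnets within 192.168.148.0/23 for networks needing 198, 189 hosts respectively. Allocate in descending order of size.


198 hosts -> /24 (254 usable): 192.168.148.0/24
189 hosts -> /24 (254 usable): 192.168.149.0/24
Allocation: 192.168.148.0/24 (198 hosts, 254 usable); 192.168.149.0/24 (189 hosts, 254 usable)


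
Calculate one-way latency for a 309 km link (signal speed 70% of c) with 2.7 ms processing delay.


Speed = 0.7 * 3e5 km/s = 210000 km/s
Propagation delay = 309 / 210000 = 0.0015 s = 1.4714 ms
Processing delay = 2.7 ms
Total one-way latency = 4.1714 ms


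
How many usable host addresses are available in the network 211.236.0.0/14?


Host bits = 32 - 14 = 18
Total addresses = 2^18 = 262144
Usable = total - 2 (network and broadcast)
Usable hosts: 262142


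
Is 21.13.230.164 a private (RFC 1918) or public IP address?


RFC 1918 private ranges:
  10.0.0.0/8 (10.0.0.0 - 10.255.255.255)
  172.16.0.0/12 (172.16.0.0 - 172.31.255.255)
  192.168.0.0/16 (192.168.0.0 - 192.168.255.255)
Public (not in any RFC 1918 range)


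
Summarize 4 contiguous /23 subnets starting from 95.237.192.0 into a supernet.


Original prefix: /23
Number of subnets: 4 = 2^2
New prefix = 23 - 2 = 21
Supernet: 95.237.192.0/21


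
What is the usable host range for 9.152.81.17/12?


Network: 9.144.0.0
Broadcast: 9.159.255.255
First usable = network + 1
Last usable = broadcast - 1
Range: 9.144.0.1 to 9.159.255.254


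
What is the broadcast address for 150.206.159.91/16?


Network: 150.206.0.0/16
Host bits = 16
Set all host bits to 1:
Broadcast: 150.206.255.255


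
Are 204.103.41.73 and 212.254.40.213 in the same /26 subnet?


Mask: 255.255.255.192
204.103.41.73 AND mask = 204.103.41.64
212.254.40.213 AND mask = 212.254.40.192
No, different subnets (204.103.41.64 vs 212.254.40.192)


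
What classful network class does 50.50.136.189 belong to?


First octet: 50
Binary: 00110010
0xxxxxxx -> Class A (1-126)
Class A, default mask 255.0.0.0 (/8)


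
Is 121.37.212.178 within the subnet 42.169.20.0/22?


Subnet network: 42.169.20.0
Test IP AND mask: 121.37.212.0
No, 121.37.212.178 is not in 42.169.20.0/22


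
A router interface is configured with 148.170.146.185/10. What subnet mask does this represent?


/10 means 10 network bits, 22 host bits
Binary: 11111111110000000000000000000000
Mask: 255.192.0.0


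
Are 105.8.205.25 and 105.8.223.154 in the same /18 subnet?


Mask: 255.255.192.0
105.8.205.25 AND mask = 105.8.192.0
105.8.223.154 AND mask = 105.8.192.0
Yes, same subnet (105.8.192.0)


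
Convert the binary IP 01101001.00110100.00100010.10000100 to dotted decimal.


01101001 = 105
00110100 = 52
00100010 = 34
10000100 = 132
IP: 105.52.34.132


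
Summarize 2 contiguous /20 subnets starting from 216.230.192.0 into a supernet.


Original prefix: /20
Number of subnets: 2 = 2^1
New prefix = 20 - 1 = 19
Supernet: 216.230.192.0/19


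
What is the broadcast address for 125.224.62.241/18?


Network: 125.224.0.0/18
Host bits = 14
Set all host bits to 1:
Broadcast: 125.224.63.255


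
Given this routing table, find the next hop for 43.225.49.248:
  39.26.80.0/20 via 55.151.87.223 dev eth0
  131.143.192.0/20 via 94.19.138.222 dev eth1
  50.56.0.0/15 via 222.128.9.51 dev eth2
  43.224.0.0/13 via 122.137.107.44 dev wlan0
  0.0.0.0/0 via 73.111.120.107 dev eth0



Longest prefix match for 43.225.49.248:
  /20 39.26.80.0: no
  /20 131.143.192.0: no
  /15 50.56.0.0: no
  /13 43.224.0.0: MATCH
  /0 0.0.0.0: MATCH
Selected: next-hop 122.137.107.44 via wlan0 (matched /13)


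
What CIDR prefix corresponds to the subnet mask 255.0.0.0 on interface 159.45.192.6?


Binary: 11111111.00000000.00000000.00000000
Count leading 1s
Prefix: /8


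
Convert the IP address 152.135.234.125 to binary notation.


152 = 10011000
135 = 10000111
234 = 11101010
125 = 01111101
Binary: 10011000.10000111.11101010.01111101


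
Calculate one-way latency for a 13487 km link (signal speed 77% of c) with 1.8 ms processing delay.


Speed = 0.77 * 3e5 km/s = 231000 km/s
Propagation delay = 13487 / 231000 = 0.0584 s = 58.3853 ms
Processing delay = 1.8 ms
Total one-way latency = 60.1853 ms


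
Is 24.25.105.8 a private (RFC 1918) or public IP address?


RFC 1918 private ranges:
  10.0.0.0/8 (10.0.0.0 - 10.255.255.255)
  172.16.0.0/12 (172.16.0.0 - 172.31.255.255)
  192.168.0.0/16 (192.168.0.0 - 192.168.255.255)
Public (not in any RFC 1918 range)


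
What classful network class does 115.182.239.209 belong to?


First octet: 115
Binary: 01110011
0xxxxxxx -> Class A (1-126)
Class A, default mask 255.0.0.0 (/8)


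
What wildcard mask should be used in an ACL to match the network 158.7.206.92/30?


Subnet mask: 255.255.255.252
Wildcard = 255.255.255.255 - subnet mask
255 - 255 = 0
255 - 255 = 0
255 - 255 = 0
255 - 252 = 3
Wildcard: 0.0.0.3


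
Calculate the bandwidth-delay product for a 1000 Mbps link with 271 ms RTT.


BDP = bandwidth * RTT
= 1000 Mbps * 271 ms
= 1000 * 1e6 * 271 / 1000 bits
= 271000000 bits
= 33875000 bytes
= 33081.0547 KB
BDP = 271000000 bits (33875000 bytes)


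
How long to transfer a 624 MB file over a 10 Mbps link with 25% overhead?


Effective throughput = 10 * (1 - 25/100) = 7.5 Mbps
File size in Mb = 624 * 8 = 4992 Mb
Time = 4992 / 7.5
Time = 665.6 seconds


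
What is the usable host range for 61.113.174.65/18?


Network: 61.113.128.0
Broadcast: 61.113.191.255
First usable = network + 1
Last usable = broadcast - 1
Range: 61.113.128.1 to 61.113.191.254


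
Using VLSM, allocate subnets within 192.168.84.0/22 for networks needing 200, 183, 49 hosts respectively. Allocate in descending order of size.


200 hosts -> /24 (254 usable): 192.168.84.0/24
183 hosts -> /24 (254 usable): 192.168.85.0/24
49 hosts -> /26 (62 usable): 192.168.86.0/26
Allocation: 192.168.84.0/24 (200 hosts, 254 usable); 192.168.85.0/24 (183 hosts, 254 usable); 192.168.86.0/26 (49 hosts, 62 usable)


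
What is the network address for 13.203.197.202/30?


IP:   00001101.11001011.11000101.11001010
Mask: 11111111.11111111.11111111.11111100
AND operation:
Net:  00001101.11001011.11000101.11001000
Network: 13.203.197.200/30


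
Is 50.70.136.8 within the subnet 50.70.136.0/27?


Subnet network: 50.70.136.0
Test IP AND mask: 50.70.136.0
Yes, 50.70.136.8 is in 50.70.136.0/27


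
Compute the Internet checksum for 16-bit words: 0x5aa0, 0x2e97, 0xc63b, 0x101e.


Sum all words (with carry folding):
+ 0x5aa0 = 0x5aa0
+ 0x2e97 = 0x8937
+ 0xc63b = 0x4f73
+ 0x101e = 0x5f91
One's complement: ~0x5f91
Checksum = 0xa06e


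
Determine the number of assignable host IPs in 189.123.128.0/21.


Host bits = 32 - 21 = 11
Total addresses = 2^11 = 2048
Usable = total - 2 (network and broadcast)
Usable hosts: 2046


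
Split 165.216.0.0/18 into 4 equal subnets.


New prefix = 18 + 2 = 20
Each subnet has 4096 addresses
  165.216.0.0/20
  165.216.16.0/20
  165.216.32.0/20
  165.216.48.0/20
Subnets: 165.216.0.0/20, 165.216.16.0/20, 165.216.32.0/20, 165.216.48.0/20


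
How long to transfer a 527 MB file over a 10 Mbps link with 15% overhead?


Effective throughput = 10 * (1 - 15/100) = 8.5 Mbps
File size in Mb = 527 * 8 = 4216 Mb
Time = 4216 / 8.5
Time = 496 seconds


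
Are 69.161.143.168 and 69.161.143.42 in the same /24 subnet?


Mask: 255.255.255.0
69.161.143.168 AND mask = 69.161.143.0
69.161.143.42 AND mask = 69.161.143.0
Yes, same subnet (69.161.143.0)


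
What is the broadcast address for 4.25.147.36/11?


Network: 4.0.0.0/11
Host bits = 21
Set all host bits to 1:
Broadcast: 4.31.255.255


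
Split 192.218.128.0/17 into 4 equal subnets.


New prefix = 17 + 2 = 19
Each subnet has 8192 addresses
  192.218.128.0/19
  192.218.160.0/19
  192.218.192.0/19
  192.218.224.0/19
Subnets: 192.218.128.0/19, 192.218.160.0/19, 192.218.192.0/19, 192.218.224.0/19


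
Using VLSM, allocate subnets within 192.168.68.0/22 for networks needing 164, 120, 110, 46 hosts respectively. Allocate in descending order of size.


164 hosts -> /24 (254 usable): 192.168.68.0/24
120 hosts -> /25 (126 usable): 192.168.69.0/25
110 hosts -> /25 (126 usable): 192.168.69.128/25
46 hosts -> /26 (62 usable): 192.168.70.0/26
Allocation: 192.168.68.0/24 (164 hosts, 254 usable); 192.168.69.0/25 (120 hosts, 126 usable); 192.168.69.128/25 (110 hosts, 126 usable); 192.168.70.0/26 (46 hosts, 62 usable)


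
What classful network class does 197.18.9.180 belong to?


First octet: 197
Binary: 11000101
110xxxxx -> Class C (192-223)
Class C, default mask 255.255.255.0 (/24)


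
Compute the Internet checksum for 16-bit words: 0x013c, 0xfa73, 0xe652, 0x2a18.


Sum all words (with carry folding):
+ 0x013c = 0x013c
+ 0xfa73 = 0xfbaf
+ 0xe652 = 0xe202
+ 0x2a18 = 0x0c1b
One's complement: ~0x0c1b
Checksum = 0xf3e4


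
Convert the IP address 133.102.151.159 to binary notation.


133 = 10000101
102 = 01100110
151 = 10010111
159 = 10011111
Binary: 10000101.01100110.10010111.10011111


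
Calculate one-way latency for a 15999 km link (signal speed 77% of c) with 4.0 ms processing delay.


Speed = 0.77 * 3e5 km/s = 231000 km/s
Propagation delay = 15999 / 231000 = 0.0693 s = 69.2597 ms
Processing delay = 4.0 ms
Total one-way latency = 73.2597 ms


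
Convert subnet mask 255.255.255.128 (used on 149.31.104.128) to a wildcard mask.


Subnet mask: 255.255.255.128
Wildcard = 255.255.255.255 - subnet mask
255 - 255 = 0
255 - 255 = 0
255 - 255 = 0
255 - 128 = 127
Wildcard: 0.0.0.127


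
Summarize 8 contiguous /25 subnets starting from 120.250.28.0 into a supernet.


Original prefix: /25
Number of subnets: 8 = 2^3
New prefix = 25 - 3 = 22
Supernet: 120.250.28.0/22


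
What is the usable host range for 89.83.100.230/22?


Network: 89.83.100.0
Broadcast: 89.83.103.255
First usable = network + 1
Last usable = broadcast - 1
Range: 89.83.100.1 to 89.83.103.254


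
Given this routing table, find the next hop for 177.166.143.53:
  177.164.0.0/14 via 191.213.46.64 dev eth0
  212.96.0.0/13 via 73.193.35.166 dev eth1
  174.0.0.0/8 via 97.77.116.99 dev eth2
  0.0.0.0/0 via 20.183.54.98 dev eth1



Longest prefix match for 177.166.143.53:
  /14 177.164.0.0: MATCH
  /13 212.96.0.0: no
  /8 174.0.0.0: no
  /0 0.0.0.0: MATCH
Selected: next-hop 191.213.46.64 via eth0 (matched /14)


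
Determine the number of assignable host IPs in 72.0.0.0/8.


Host bits = 32 - 8 = 24
Total addresses = 2^24 = 16777216
Usable = total - 2 (network and broadcast)
Usable hosts: 16777214


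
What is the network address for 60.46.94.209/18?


IP:   00111100.00101110.01011110.11010001
Mask: 11111111.11111111.11000000.00000000
AND operation:
Net:  00111100.00101110.01000000.00000000
Network: 60.46.64.0/18


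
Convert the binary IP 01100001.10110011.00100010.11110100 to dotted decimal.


01100001 = 97
10110011 = 179
00100010 = 34
11110100 = 244
IP: 97.179.34.244


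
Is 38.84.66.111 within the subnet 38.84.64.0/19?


Subnet network: 38.84.64.0
Test IP AND mask: 38.84.64.0
Yes, 38.84.66.111 is in 38.84.64.0/19


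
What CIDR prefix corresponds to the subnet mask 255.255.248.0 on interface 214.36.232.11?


Binary: 11111111.11111111.11111000.00000000
Count leading 1s
Prefix: /21


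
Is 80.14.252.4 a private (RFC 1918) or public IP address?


RFC 1918 private ranges:
  10.0.0.0/8 (10.0.0.0 - 10.255.255.255)
  172.16.0.0/12 (172.16.0.0 - 172.31.255.255)
  192.168.0.0/16 (192.168.0.0 - 192.168.255.255)
Public (not in any RFC 1918 range)


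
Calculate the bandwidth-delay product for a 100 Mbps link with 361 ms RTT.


BDP = bandwidth * RTT
= 100 Mbps * 361 ms
= 100 * 1e6 * 361 / 1000 bits
= 36100000 bits
= 4512500 bytes
= 4406.7383 KB
BDP = 36100000 bits (4512500 bytes)


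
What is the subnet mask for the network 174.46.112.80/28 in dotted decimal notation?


/28 means 28 network bits, 4 host bits
Binary: 11111111111111111111111111110000
Mask: 255.255.255.240


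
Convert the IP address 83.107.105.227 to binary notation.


83 = 01010011
107 = 01101011
105 = 01101001
227 = 11100011
Binary: 01010011.01101011.01101001.11100011


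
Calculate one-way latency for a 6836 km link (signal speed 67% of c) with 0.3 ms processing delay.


Speed = 0.67 * 3e5 km/s = 201000 km/s
Propagation delay = 6836 / 201000 = 0.034 s = 34.01 ms
Processing delay = 0.3 ms
Total one-way latency = 34.31 ms


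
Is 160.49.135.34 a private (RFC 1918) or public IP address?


RFC 1918 private ranges:
  10.0.0.0/8 (10.0.0.0 - 10.255.255.255)
  172.16.0.0/12 (172.16.0.0 - 172.31.255.255)
  192.168.0.0/16 (192.168.0.0 - 192.168.255.255)
Public (not in any RFC 1918 range)


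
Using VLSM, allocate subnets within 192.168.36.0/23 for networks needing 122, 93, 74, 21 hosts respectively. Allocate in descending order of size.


122 hosts -> /25 (126 usable): 192.168.36.0/25
93 hosts -> /25 (126 usable): 192.168.36.128/25
74 hosts -> /25 (126 usable): 192.168.37.0/25
21 hosts -> /27 (30 usable): 192.168.37.128/27
Allocation: 192.168.36.0/25 (122 hosts, 126 usable); 192.168.36.128/25 (93 hosts, 126 usable); 192.168.37.0/25 (74 hosts, 126 usable); 192.168.37.128/27 (21 hosts, 30 usable)


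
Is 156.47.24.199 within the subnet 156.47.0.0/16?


Subnet network: 156.47.0.0
Test IP AND mask: 156.47.0.0
Yes, 156.47.24.199 is in 156.47.0.0/16


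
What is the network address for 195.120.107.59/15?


IP:   11000011.01111000.01101011.00111011
Mask: 11111111.11111110.00000000.00000000
AND operation:
Net:  11000011.01111000.00000000.00000000
Network: 195.120.0.0/15


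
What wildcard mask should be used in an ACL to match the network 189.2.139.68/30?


Subnet mask: 255.255.255.252
Wildcard = 255.255.255.255 - subnet mask
255 - 255 = 0
255 - 255 = 0
255 - 255 = 0
255 - 252 = 3
Wildcard: 0.0.0.3


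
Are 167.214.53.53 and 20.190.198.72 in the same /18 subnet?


Mask: 255.255.192.0
167.214.53.53 AND mask = 167.214.0.0
20.190.198.72 AND mask = 20.190.192.0
No, different subnets (167.214.0.0 vs 20.190.192.0)


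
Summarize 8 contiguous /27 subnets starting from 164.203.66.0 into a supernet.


Original prefix: /27
Number of subnets: 8 = 2^3
New prefix = 27 - 3 = 24
Supernet: 164.203.66.0/24


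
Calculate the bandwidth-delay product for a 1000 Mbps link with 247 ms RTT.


BDP = bandwidth * RTT
= 1000 Mbps * 247 ms
= 1000 * 1e6 * 247 / 1000 bits
= 247000000 bits
= 30875000 bytes
= 30151.3672 KB
BDP = 247000000 bits (30875000 bytes)


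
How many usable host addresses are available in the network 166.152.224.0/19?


Host bits = 32 - 19 = 13
Total addresses = 2^13 = 8192
Usable = total - 2 (network and broadcast)
Usable hosts: 8190
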